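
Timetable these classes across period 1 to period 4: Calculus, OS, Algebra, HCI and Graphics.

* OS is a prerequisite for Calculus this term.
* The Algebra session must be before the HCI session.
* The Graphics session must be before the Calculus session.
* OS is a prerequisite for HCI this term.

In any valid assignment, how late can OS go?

period 3

Downstream work caps OS at period 3.
OS at period 3 is achievable: Calculus in period 4; Graphics in period 1; OS in period 3; Algebra in period 1; HCI in period 4.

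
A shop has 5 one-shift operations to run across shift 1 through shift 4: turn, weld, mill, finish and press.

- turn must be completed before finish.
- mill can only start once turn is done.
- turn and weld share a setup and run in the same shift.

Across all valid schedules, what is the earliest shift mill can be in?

shift 2

Precedence pushes mill to at least shift 2.
mill at shift 2 is achievable: press in shift 1, weld in shift 1, finish in shift 2, turn in shift 1, mill in shift 2.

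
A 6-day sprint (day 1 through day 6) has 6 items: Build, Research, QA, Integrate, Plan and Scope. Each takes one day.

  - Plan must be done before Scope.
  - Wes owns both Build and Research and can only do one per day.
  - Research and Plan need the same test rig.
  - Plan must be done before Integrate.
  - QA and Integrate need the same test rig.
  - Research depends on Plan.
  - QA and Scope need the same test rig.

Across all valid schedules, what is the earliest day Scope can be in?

day 2

Precedence pushes Scope to at least day 2.
Scope at day 2 is achievable: Integrate=day 2, Scope=day 2, Build=day 1, QA=day 1, Plan=day 1, Research=day 2.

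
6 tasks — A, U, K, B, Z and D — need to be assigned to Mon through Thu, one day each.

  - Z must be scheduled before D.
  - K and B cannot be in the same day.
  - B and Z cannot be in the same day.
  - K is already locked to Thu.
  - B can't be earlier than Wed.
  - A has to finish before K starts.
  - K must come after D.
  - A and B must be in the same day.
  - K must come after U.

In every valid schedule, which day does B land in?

Wed

B's window is Wed–Thu.
K is fixed at Thu, and B can't share a day with K.
So B must be Wed.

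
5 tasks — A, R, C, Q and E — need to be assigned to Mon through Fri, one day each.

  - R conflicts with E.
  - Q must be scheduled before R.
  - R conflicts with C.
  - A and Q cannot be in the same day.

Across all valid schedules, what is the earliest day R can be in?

Precedence pushes R to at least Tue.
R at Tue is achievable: E=Mon, C=Mon, R=Tue, Q=Mon, A=Tue.

Tue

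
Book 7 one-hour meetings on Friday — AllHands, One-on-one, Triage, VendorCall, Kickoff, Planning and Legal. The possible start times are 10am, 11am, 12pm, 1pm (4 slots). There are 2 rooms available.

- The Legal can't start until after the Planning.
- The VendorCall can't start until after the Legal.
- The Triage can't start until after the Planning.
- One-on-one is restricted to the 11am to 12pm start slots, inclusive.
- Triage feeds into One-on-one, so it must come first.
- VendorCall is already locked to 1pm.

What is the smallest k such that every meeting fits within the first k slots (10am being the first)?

The precedence chain requires at least 3 distinct slots.
With at most 2 per slot and 7 meetings, at least 4 slots are needed.
VendorCall can't be placed before 1pm — that is slot 4 counting from 10am — so the schedule must run through at least 4 slots.
4 works (last occupied slot: 1pm): for example One-on-one -> 12pm, Triage -> 11am, VendorCall -> 1pm, Kickoff -> 12pm, Legal -> 11am, Planning -> 10am, AllHands -> 10am.

4 slots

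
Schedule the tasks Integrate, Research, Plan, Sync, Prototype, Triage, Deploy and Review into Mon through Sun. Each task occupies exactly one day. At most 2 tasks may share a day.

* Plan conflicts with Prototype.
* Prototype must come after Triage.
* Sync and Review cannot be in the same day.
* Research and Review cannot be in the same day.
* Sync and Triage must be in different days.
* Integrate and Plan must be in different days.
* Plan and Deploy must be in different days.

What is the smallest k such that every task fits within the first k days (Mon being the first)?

4

The precedence chain requires at least 2 distinct days.
With at most 2 per day and 8 tasks, at least 4 days are needed.
4 works (last occupied day: Thu): for example Plan -> Wed, Prototype -> Tue, Research -> Tue, Deploy -> Thu, Review -> Thu, Triage -> Mon, Sync -> Wed, Integrate -> Mon.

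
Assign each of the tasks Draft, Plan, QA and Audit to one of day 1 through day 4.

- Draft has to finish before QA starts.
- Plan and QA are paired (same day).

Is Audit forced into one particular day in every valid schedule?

Audit can be day 1 (e.g. Draft -> day 1; Plan -> day 2; QA -> day 2; Audit -> day 1) or day 2 (e.g. Audit -> day 2; QA -> day 2; Draft -> day 1; Plan -> day 2).

No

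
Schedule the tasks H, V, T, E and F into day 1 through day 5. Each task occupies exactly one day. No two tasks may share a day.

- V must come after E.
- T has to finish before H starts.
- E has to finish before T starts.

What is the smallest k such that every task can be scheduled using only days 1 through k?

The precedence chain requires at least 3 distinct days.
With at most 1 per day and 5 tasks, at least 5 days are needed.
5 works (last occupied day: day 5): for example F in day 5; T in day 2; V in day 4; H in day 3; E in day 1.

5 days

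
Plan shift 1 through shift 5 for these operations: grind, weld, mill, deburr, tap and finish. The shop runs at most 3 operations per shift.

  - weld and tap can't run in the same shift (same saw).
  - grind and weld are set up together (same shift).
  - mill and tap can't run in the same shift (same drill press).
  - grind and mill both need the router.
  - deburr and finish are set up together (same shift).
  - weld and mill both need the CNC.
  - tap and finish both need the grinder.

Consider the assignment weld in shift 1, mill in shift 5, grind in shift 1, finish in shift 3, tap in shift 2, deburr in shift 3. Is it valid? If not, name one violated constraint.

Yes

deburr and finish are set up together (same shift) — holds.
weld and tap can't run in the same shift (same saw) — holds.
weld and mill both need the CNC — holds.
grind and mill both need the router — holds.
The shop runs at most 3 operations per shift — holds.
grind and weld are set up together (same shift) — holds.
mill and tap can't run in the same shift (same drill press) — holds.
tap and finish both need the grinder — holds.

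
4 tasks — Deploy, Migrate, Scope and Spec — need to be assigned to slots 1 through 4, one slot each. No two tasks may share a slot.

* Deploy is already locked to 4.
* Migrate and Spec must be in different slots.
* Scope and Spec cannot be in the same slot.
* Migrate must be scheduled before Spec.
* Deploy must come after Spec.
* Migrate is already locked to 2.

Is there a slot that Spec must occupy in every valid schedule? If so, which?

Migrate is fixed at 2 and must come before Spec, so Spec is at least 3.
Deploy is fixed at 4 and must come after Spec, so Spec is at most 3.
So Spec must be 3.

3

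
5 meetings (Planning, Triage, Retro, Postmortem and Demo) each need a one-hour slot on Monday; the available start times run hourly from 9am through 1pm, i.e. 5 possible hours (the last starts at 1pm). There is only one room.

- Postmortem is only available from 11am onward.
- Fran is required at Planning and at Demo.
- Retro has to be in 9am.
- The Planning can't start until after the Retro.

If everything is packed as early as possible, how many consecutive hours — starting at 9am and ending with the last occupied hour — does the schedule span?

5 hours

The precedence chain requires at least 2 distinct hours.
With at most 1 per hour and 5 meetings, at least 5 hours are needed.
Postmortem can't be placed before 11am — that is hour 3 counting from 9am — so the schedule must run through at least 3 hours.
5 works (last occupied hour: 1pm): for example Planning in 10am; Demo in 1pm; Triage in 12pm; Retro in 9am; Postmortem in 11am.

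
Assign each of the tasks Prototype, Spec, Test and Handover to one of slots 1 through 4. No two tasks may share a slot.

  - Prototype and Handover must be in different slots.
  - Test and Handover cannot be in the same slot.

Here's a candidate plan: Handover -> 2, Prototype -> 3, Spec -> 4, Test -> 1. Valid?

Yes

Test and Handover cannot be in the same slot — holds.
No two tasks may share a slot — holds.
Prototype and Handover must be in different slots — holds.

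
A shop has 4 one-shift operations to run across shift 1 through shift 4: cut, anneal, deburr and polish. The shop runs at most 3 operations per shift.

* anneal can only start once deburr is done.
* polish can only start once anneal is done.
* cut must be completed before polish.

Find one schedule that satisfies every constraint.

deburr -> shift 1; polish -> shift 3; cut -> shift 1; anneal -> shift 2

Checking: cut(shift 1) before polish(shift 3); deburr(shift 1) before anneal(shift 2); anneal(shift 2) before polish(shift 3); max 2 per shift (cap 3).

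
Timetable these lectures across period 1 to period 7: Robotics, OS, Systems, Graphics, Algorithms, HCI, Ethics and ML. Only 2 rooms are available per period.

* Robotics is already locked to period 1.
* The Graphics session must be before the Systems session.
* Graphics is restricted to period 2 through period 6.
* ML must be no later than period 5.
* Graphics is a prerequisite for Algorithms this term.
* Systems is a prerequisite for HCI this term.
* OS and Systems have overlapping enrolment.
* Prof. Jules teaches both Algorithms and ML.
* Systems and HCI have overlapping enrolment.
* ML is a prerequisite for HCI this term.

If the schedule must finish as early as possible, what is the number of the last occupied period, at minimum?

The precedence chain requires at least 3 distinct periods.
With at most 2 per period and 8 lectures, at least 4 periods are needed.
Propagating the time windows through the other constraints, HCI can't land before period 4, so the schedule must run through at least period 4.
4 works (last occupied period: period 4): for example OS in period 2; Algorithms in period 3; Robotics in period 1; HCI in period 4; Graphics in period 2; Ethics in period 4; Systems in period 3; ML in period 1.

period 4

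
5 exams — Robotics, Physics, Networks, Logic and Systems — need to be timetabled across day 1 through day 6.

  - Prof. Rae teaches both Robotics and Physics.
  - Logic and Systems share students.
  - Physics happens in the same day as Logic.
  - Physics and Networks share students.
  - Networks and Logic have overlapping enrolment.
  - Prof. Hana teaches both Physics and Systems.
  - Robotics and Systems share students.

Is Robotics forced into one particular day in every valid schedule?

Robotics can be day 1 (e.g. Physics -> day 2, Systems -> day 3, Networks -> day 1, Robotics -> day 1, Logic -> day 2) or day 2 (e.g. Networks in day 2, Logic in day 1, Robotics in day 2, Systems in day 3, Physics in day 1).

No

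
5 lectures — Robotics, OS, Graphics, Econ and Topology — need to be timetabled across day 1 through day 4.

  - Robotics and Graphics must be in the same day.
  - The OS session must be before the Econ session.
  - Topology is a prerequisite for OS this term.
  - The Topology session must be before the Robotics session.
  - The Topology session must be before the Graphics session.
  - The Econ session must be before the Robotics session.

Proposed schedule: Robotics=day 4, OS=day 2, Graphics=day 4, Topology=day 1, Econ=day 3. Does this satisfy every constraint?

The Econ session must be before the Robotics session — holds.
Topology is a prerequisite for OS this term — holds.
The OS session must be before the Econ session — holds.
The Topology session must be before the Robotics session — holds.
Robotics and Graphics must be in the same day — holds.
The Topology session must be before the Graphics session — holds.

Valid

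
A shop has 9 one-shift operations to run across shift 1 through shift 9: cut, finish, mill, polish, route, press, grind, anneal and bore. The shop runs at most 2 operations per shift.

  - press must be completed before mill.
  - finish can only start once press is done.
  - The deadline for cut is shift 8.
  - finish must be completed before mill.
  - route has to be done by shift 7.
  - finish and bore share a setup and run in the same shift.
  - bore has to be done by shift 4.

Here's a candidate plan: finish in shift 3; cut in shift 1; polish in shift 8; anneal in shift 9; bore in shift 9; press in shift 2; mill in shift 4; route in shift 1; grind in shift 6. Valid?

The shop runs at most 2 operations per shift — holds.
finish must be completed before mill — holds.
bore has to be done by shift 4 — violated.
route has to be done by shift 7 — holds.
finish can only start once press is done — holds.
The deadline for cut is shift 8 — holds.
finish and bore share a setup and run in the same shift — violated.
press must be completed before mill — holds.

Invalid. bore has to be done by shift 4.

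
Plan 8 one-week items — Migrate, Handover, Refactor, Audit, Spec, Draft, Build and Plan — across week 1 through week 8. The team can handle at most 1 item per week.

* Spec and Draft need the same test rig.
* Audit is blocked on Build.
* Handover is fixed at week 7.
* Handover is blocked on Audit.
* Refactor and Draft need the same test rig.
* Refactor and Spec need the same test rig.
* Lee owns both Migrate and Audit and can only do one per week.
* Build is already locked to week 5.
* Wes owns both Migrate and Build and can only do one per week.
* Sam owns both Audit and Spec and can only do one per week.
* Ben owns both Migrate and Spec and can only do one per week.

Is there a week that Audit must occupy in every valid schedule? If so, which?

week 6

Build is fixed at week 5 and must come before Audit, so Audit is at least week 6.
Handover is fixed at week 7 and must come after Audit, so Audit is at most week 6.
So Audit must be week 6.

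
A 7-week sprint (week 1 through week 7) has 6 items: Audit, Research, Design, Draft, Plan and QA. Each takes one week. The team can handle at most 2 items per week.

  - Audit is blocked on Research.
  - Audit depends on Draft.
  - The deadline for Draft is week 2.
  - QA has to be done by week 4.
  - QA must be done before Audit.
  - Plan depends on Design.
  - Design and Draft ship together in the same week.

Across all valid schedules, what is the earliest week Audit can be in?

Precedence pushes Audit to at least week 2.
Audit at week 3 is achievable: Plan -> week 3, Audit -> week 3, Design -> week 1, QA -> week 2, Draft -> week 1, Research -> week 2.
Nothing earlier works — the capacity limit rule out every week before week 3.

week 3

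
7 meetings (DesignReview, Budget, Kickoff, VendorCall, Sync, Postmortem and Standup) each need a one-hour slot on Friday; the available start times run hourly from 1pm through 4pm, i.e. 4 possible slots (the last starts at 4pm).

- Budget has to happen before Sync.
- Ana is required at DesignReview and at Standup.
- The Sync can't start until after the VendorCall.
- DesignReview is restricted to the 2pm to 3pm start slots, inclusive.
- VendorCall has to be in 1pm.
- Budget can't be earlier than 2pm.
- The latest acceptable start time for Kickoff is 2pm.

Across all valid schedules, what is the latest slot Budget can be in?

3pm

Budget is available from 2pm; downstream work caps Budget at 3pm.
Budget at 3pm is achievable: Budget in 3pm; DesignReview in 2pm; Sync in 4pm; Kickoff in 1pm; Postmortem in 1pm; Standup in 1pm; VendorCall in 1pm.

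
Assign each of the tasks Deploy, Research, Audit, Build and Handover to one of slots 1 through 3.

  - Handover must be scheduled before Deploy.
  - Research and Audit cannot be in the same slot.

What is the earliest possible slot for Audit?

1

Audit at 1 is achievable: Build -> 1; Research -> 2; Audit -> 1; Deploy -> 2; Handover -> 1.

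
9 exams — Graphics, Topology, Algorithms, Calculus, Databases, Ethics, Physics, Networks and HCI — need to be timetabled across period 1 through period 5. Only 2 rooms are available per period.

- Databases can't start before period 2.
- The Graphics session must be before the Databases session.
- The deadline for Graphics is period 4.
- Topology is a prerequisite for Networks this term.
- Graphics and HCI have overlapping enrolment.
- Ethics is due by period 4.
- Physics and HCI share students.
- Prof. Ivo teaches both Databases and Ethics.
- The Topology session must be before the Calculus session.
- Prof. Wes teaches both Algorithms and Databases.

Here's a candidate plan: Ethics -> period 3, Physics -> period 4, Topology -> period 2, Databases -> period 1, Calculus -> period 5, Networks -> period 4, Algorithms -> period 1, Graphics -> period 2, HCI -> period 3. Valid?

Physics and HCI share students — holds.
The deadline for Graphics is period 4 — holds.
Topology is a prerequisite for Networks this term — holds.
Prof. Ivo teaches both Databases and Ethics — holds.
The Graphics session must be before the Databases session — violated.
Graphics and HCI have overlapping enrolment — holds.
Prof. Wes teaches both Algorithms and Databases — violated.
Ethics is due by period 4 — holds.
Only 2 rooms are available per period — holds.
Databases can't start before period 2 — violated.
The Topology session must be before the Calculus session — holds.

No — it violates: The Graphics session must be before the Databases session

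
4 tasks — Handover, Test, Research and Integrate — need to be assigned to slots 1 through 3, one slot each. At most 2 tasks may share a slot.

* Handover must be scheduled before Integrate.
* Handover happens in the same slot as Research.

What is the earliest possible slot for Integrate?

Precedence pushes Integrate to at least 2.
Integrate at 2 is achievable: Research=1, Test=2, Integrate=2, Handover=1.

2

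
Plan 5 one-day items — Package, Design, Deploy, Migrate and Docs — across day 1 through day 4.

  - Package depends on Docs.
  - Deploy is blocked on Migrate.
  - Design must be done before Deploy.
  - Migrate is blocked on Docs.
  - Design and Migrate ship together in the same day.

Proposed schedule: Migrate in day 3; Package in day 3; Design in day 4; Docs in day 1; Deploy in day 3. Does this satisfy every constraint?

No — it violates: Design must be done before Deploy

Design and Migrate ship together in the same day — violated.
Package depends on Docs — holds.
Migrate is blocked on Docs — holds.
Design must be done before Deploy — violated.
Deploy is blocked on Migrate — violated.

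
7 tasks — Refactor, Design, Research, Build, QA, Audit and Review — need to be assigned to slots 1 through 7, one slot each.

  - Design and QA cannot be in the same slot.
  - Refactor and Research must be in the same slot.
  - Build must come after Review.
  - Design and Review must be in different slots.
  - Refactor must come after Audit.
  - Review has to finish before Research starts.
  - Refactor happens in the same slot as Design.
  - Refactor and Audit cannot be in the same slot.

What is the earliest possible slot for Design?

Design must be in the same slot as Refactor, which can't be before 2, so Design is at least 2.
Design at 2 is achievable: Audit in 1, Design in 2, Review in 1, Research in 2, Build in 2, Refactor in 2, QA in 1.

2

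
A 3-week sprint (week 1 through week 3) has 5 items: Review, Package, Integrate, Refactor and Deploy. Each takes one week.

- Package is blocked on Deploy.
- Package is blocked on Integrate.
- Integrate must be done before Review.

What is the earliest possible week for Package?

Precedence pushes Package to at least week 2.
Package at week 2 is achievable: Review -> week 2, Deploy -> week 1, Integrate -> week 1, Refactor -> week 1, Package -> week 2.

week 2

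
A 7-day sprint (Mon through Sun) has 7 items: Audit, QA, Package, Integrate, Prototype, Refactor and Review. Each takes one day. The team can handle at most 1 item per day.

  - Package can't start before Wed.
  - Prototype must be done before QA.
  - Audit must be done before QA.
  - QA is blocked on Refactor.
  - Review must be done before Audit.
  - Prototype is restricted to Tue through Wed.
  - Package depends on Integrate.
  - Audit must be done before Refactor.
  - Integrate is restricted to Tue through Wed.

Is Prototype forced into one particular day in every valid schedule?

No

Prototype can be Tue (e.g. Prototype -> Tue, QA -> Sun, Review -> Mon, Package -> Thu, Refactor -> Sat, Integrate -> Wed, Audit -> Fri) or Wed (e.g. Integrate=Tue; Review=Mon; Package=Thu; Prototype=Wed; Audit=Fri; QA=Sun; Refactor=Sat).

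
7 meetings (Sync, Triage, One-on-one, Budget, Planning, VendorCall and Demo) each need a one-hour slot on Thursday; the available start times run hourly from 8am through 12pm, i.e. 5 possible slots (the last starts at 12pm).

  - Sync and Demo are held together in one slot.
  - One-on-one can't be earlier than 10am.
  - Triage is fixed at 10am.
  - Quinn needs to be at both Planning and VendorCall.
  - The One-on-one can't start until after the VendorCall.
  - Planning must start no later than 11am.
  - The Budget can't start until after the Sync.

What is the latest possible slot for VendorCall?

11am

Downstream work caps VendorCall at 11am.
VendorCall at 11am is achievable: Budget in 9am; Demo in 8am; Planning in 8am; Triage in 10am; VendorCall in 11am; One-on-one in 12pm; Sync in 8am.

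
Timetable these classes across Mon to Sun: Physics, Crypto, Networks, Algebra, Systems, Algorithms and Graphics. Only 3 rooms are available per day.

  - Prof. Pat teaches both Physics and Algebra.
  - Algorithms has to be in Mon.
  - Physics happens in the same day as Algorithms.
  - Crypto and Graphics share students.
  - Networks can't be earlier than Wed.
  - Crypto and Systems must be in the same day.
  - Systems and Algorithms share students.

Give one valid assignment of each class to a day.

Networks in Wed, Algorithms in Mon, Algebra in Tue, Graphics in Mon, Systems in Tue, Crypto in Tue, Physics in Mon

Checking: Crypto(Tue) != Graphics(Mon); Systems(Tue) != Algorithms(Mon); Physics(Mon) != Algebra(Tue); Physics = Algorithms = Mon; Crypto = Systems = Tue; Networks=Wed in [Wed,Sun]; Algorithms=Mon in [Mon,Mon]; max 3 per day (cap 3).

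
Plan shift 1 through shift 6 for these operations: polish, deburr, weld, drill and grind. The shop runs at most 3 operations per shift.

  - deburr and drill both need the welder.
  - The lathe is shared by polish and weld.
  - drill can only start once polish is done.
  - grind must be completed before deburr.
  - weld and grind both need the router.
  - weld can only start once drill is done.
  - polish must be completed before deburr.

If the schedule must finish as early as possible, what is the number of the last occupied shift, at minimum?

shift 3

The precedence chain requires at least 3 distinct shifts.
With at most 3 per shift and 5 operations, at least 2 shifts are needed.
3 works (last occupied shift: shift 3): for example deburr in shift 3, drill in shift 2, weld in shift 3, grind in shift 1, polish in shift 1.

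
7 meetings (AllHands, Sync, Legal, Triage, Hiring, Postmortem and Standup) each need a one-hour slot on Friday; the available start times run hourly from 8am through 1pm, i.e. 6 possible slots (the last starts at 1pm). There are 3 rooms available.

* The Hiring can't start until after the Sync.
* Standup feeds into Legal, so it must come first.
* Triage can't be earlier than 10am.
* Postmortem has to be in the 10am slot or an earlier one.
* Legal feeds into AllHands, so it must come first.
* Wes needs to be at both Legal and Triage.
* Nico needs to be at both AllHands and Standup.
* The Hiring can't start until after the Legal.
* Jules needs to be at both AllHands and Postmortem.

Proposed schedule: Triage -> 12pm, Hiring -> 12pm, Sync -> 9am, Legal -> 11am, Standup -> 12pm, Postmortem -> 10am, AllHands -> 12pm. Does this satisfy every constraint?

No — it violates: Nico needs to be at both AllHands and Standup

The Hiring can't start until after the Legal — holds.
The Hiring can't start until after the Sync — holds.
Nico needs to be at both AllHands and Standup — violated.
There are 3 rooms available — violated.
Jules needs to be at both AllHands and Postmortem — holds.
Triage can't be earlier than 10am — holds.
Wes needs to be at both Legal and Triage — holds.
Legal feeds into AllHands, so it must come first — holds.
Standup feeds into Legal, so it must come first — violated.
Postmortem has to be in the 10am slot or an earlier one — holds.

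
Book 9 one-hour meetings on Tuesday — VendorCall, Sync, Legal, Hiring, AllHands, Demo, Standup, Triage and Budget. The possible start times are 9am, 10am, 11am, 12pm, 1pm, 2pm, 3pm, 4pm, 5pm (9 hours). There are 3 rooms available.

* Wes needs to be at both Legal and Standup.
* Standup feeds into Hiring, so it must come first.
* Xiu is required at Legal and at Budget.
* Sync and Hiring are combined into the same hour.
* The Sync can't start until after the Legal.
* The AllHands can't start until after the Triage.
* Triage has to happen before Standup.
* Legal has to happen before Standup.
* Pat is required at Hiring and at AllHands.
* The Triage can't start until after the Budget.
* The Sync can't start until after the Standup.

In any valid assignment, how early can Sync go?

Precedence pushes Sync to at least 12pm.
Sync at 12pm is achievable: VendorCall in 9am, Hiring in 12pm, AllHands in 11am, Triage in 10am, Standup in 11am, Demo in 9am, Budget in 9am, Sync in 12pm, Legal in 10am.

12pm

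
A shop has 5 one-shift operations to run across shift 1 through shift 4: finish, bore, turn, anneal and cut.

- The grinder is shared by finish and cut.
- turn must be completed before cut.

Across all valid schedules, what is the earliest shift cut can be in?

shift 2

Precedence pushes cut to at least shift 2.
cut at shift 2 is achievable: anneal in shift 1, cut in shift 2, bore in shift 1, turn in shift 1, finish in shift 1.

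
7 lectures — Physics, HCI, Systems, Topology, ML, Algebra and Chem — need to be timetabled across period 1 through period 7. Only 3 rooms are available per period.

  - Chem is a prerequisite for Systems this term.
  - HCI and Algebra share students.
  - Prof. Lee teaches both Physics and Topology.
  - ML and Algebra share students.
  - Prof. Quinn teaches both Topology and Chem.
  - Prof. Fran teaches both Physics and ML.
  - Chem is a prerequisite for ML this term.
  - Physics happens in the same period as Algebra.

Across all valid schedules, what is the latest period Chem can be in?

period 6

Downstream work caps Chem at period 6.
Chem at period 6 is achievable: Physics -> period 1, Chem -> period 6, Systems -> period 7, Topology -> period 2, Algebra -> period 1, ML -> period 7, HCI -> period 2.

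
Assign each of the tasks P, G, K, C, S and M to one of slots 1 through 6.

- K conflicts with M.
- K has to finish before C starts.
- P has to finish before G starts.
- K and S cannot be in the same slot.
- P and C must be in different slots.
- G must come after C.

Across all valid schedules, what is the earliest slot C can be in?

Precedence pushes C to at least 2; downstream work caps C at 5.
C at 2 is achievable: S=2, M=2, P=1, G=3, C=2, K=1.

2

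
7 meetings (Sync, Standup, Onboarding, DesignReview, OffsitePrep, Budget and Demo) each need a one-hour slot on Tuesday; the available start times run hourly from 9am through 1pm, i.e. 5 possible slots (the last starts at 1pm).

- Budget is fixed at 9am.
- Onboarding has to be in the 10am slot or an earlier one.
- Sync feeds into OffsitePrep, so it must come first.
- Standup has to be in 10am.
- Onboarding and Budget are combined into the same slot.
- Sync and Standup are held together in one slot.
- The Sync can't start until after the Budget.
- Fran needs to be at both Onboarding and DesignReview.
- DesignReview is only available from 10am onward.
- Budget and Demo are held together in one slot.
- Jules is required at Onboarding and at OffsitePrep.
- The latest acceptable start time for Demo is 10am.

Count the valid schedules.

12

Splitting on DesignReview: it can be 10am (3), 11am (3), 12pm (3), 1pm (3). Listing each branch's schedules as (Sync, Standup, Onboarding, OffsitePrep, Budget, Demo):
DesignReview=10am: (10am,10am,9am,11am,9am,9am) (10am,10am,9am,12pm,9am,9am) (10am,10am,9am,1pm,9am,9am) — 3.
DesignReview=11am: (10am,10am,9am,11am,9am,9am) (10am,10am,9am,12pm,9am,9am) (10am,10am,9am,1pm,9am,9am) — 3.
DesignReview=12pm: (10am,10am,9am,11am,9am,9am) (10am,10am,9am,12pm,9am,9am) (10am,10am,9am,1pm,9am,9am) — 3.
DesignReview=1pm: (10am,10am,9am,11am,9am,9am) (10am,10am,9am,12pm,9am,9am) (10am,10am,9am,1pm,9am,9am) — 3.
Summing: 3 + 3 + 3 + 3 = 12.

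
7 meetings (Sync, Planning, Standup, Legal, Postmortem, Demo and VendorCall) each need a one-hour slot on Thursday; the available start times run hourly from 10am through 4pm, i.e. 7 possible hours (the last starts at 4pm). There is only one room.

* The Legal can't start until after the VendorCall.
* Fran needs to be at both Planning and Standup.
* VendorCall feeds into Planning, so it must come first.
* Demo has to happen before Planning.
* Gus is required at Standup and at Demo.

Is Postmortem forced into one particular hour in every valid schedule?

Postmortem can be 10am (e.g. Planning=1pm, Legal=2pm, Sync=3pm, Demo=12pm, VendorCall=11am, Standup=4pm, Postmortem=10am) or 11am (e.g. Planning -> 1pm, Demo -> 12pm, Legal -> 2pm, Sync -> 3pm, VendorCall -> 10am, Standup -> 4pm, Postmortem -> 11am).

No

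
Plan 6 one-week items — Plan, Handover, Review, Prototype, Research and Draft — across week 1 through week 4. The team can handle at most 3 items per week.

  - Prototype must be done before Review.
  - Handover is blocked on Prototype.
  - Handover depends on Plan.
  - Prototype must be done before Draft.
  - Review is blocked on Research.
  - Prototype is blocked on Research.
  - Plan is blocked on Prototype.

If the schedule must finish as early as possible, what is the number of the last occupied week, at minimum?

week 4

The precedence chain requires at least 4 distinct weeks.
With at most 3 per week and 6 work items, at least 2 weeks are needed.
4 works (last occupied week: week 4): for example Plan -> week 3, Draft -> week 3, Research -> week 1, Review -> week 3, Handover -> week 4, Prototype -> week 2.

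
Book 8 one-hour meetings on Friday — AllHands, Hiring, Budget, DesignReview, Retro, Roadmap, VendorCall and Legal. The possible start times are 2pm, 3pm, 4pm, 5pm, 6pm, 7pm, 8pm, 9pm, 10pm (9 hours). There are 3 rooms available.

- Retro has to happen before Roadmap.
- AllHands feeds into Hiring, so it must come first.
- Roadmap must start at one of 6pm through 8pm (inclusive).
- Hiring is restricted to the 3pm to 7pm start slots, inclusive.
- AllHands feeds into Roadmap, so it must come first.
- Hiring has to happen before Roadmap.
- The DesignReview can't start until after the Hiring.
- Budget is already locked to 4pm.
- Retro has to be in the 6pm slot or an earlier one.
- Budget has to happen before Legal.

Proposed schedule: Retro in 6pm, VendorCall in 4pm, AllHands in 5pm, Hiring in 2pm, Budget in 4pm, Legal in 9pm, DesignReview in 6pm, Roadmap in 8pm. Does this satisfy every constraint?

AllHands feeds into Roadmap, so it must come first — holds.
Retro has to happen before Roadmap — holds.
Hiring is restricted to the 3pm to 7pm start slots, inclusive — violated.
AllHands feeds into Hiring, so it must come first — violated.
Budget has to happen before Legal — holds.
There are 3 rooms available — holds.
Retro has to be in the 6pm slot or an earlier one — holds.
The DesignReview can't start until after the Hiring — holds.
Hiring has to happen before Roadmap — holds.
Roadmap must start at one of 6pm through 8pm (inclusive) — holds.
Budget is already locked to 4pm — holds.

Invalid. AllHands feeds into Hiring, so it must come first.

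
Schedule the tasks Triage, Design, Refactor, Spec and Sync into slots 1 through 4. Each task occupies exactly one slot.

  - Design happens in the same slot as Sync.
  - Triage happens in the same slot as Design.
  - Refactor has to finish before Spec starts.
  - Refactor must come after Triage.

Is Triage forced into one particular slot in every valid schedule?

Triage can be 1 (e.g. Refactor=2, Design=1, Sync=1, Spec=3, Triage=1) or 2 (e.g. Triage=2; Spec=4; Design=2; Refactor=3; Sync=2).

No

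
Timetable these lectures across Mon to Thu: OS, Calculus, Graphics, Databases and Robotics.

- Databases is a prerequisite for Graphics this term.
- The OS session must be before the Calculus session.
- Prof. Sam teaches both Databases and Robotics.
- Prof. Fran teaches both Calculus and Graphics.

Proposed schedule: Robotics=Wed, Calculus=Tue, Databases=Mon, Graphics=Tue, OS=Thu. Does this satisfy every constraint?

Invalid. The OS session must be before the Calculus session.

Databases is a prerequisite for Graphics this term — holds.
Prof. Sam teaches both Databases and Robotics — holds.
The OS session must be before the Calculus session — violated.
Prof. Fran teaches both Calculus and Graphics — violated.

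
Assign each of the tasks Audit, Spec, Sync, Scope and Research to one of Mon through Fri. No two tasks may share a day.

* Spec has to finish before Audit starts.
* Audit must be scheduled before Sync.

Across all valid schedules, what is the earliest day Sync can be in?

Wed

Precedence pushes Sync to at least Wed.
Sync at Wed is achievable: Audit -> Tue; Research -> Fri; Sync -> Wed; Scope -> Thu; Spec -> Mon.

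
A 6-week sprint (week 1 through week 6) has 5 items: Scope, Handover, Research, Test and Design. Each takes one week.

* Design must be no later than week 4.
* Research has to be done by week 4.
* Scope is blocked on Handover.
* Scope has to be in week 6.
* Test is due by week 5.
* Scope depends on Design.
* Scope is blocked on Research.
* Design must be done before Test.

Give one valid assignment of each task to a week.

Scope -> week 6; Design -> week 1; Handover -> week 1; Test -> week 2; Research -> week 1

Checking: Handover(week 1) before Scope(week 6); Design(week 1) before Scope(week 6); Research(week 1) before Scope(week 6); Design(week 1) before Test(week 2); Research=week 1 in [week 1,week 4]; Design=week 1 in [week 1,week 4]; Scope=week 6 in [week 6,week 6]; Test=week 2 in [week 1,week 5].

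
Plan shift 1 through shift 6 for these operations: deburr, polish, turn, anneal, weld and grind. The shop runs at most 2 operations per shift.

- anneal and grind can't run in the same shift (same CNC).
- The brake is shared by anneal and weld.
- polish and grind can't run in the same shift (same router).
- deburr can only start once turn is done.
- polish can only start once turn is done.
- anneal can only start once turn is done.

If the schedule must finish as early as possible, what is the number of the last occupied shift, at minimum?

The precedence chain requires at least 2 distinct shifts.
With at most 2 per shift and 6 operations, at least 3 shifts are needed.
3 works (last occupied shift: shift 3): for example weld=shift 3; turn=shift 1; anneal=shift 2; polish=shift 3; grind=shift 1; deburr=shift 2.

shift 3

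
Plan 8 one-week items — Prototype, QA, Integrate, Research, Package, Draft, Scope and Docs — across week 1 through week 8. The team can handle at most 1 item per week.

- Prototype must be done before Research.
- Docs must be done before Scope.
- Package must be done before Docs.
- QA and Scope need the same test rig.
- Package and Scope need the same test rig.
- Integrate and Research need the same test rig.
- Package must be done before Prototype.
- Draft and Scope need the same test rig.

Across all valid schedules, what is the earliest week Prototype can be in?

week 2

Precedence pushes Prototype to at least week 2; downstream work caps Prototype at week 7.
Prototype at week 2 is achievable: QA -> week 6, Docs -> week 3, Prototype -> week 2, Package -> week 1, Draft -> week 8, Integrate -> week 7, Research -> week 4, Scope -> week 5.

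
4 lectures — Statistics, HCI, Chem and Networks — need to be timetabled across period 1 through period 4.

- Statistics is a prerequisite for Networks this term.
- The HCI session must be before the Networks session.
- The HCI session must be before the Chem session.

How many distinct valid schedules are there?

Splitting on Statistics: it can be period 1 (14), period 2 (11), period 3 (6). Listing each branch's schedules as (HCI, Chem, Networks) by period number:
Statistics=period 1: (1,2,2) (1,2,3) (1,2,4) (1,3,2) (1,3,3) (1,3,4) (1,4,2) (1,4,3) (1,4,4) (2,3,3) (2,3,4) (2,4,3) (2,4,4) (3,4,4) — 14.
Statistics=period 2: (1,2,3) (1,2,4) (1,3,3) (1,3,4) (1,4,3) (1,4,4) (2,3,3) (2,3,4) (2,4,3) (2,4,4) (3,4,4) — 11.
Statistics=period 3: (1,2,4) (1,3,4) (1,4,4) (2,3,4) (2,4,4) (3,4,4) — 6.
Summing: 14 + 11 + 6 = 31.

31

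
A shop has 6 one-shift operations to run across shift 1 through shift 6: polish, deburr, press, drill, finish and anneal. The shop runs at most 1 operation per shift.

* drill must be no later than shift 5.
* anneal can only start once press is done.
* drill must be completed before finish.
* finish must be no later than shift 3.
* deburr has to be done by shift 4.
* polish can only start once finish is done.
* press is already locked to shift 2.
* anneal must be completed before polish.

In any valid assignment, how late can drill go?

shift 1

Drill's own window allows nothing later than shift 5; downstream work caps drill at shift 2.
drill at shift 1 is achievable: deburr in shift 4; anneal in shift 5; finish in shift 3; press in shift 2; polish in shift 6; drill in shift 1.
Nothing later works — the capacity limit rule out every shift after shift 1.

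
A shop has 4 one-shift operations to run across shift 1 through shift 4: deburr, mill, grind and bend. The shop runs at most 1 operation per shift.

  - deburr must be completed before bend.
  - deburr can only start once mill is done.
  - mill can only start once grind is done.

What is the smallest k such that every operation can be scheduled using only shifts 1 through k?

The precedence chain requires at least 4 distinct shifts.
With at most 1 per shift and 4 operations, at least 4 shifts are needed.
4 works (last occupied shift: shift 4): for example deburr=shift 3, mill=shift 2, grind=shift 1, bend=shift 4.

4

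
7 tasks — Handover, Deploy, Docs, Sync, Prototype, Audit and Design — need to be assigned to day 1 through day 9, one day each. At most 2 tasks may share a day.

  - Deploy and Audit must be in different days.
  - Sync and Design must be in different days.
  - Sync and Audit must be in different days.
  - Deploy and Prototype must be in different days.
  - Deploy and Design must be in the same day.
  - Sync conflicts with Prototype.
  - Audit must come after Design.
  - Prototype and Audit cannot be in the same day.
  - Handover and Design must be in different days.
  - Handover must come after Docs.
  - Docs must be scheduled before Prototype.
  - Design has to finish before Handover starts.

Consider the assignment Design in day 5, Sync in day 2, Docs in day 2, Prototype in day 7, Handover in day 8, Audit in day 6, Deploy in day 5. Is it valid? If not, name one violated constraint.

Yes, all constraints hold

Deploy and Design must be in the same day — holds.
Prototype and Audit cannot be in the same day — holds.
Deploy and Audit must be in different days — holds.
At most 2 tasks may share a day — holds.
Sync conflicts with Prototype — holds.
Sync and Audit must be in different days — holds.
Audit must come after Design — holds.
Design has to finish before Handover starts — holds.
Handover and Design must be in different days — holds.
Sync and Design must be in different days — holds.
Handover must come after Docs — holds.
Docs must be scheduled before Prototype — holds.
Deploy and Prototype must be in different days — holds.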